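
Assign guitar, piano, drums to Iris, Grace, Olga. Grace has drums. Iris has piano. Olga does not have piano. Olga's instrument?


From clues:
  Grace → drums
  Iris → piano
By elimination, Olga gets the remaining.

guitar


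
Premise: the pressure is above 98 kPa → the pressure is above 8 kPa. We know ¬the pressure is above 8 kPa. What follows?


Modus tollens: P → Q, ¬Q ⊢ ¬P
P: the pressure is above 98 kPa
Q: the pressure is above 8 kPa
We have P → Q and Q is false.
By modus tollens, P must be false.

It is not the case that the pressure is above 98 kPa


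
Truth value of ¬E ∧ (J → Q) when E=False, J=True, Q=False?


E = False, J = True, Q = False
Expression: ¬E ∧ (J → Q)
Step 1: ¬E = NOT False = True
Step 2: J → Q = True → False (false only if J=True, Q=False) = False
Step 3: (True) ∧ (False) = True AND False = False

False


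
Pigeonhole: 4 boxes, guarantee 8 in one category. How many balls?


Pigeonhole: to guarantee k in one of n categories, need (k-1)×n + 1.
k = 8, n = 4
Minimum = (8-1) × 4 + 1 = 7 × 4 + 1

29


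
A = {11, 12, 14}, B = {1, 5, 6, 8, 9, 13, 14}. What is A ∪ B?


A = {11, 12, 14}
B = {1, 5, 6, 8, 9, 13, 14}
Operation: union
All elements combined: 1, 5, 6, 8, 9, 11, 12, 13, 14

{1, 5, 6, 8, 9, 11, 12, 13, 14}


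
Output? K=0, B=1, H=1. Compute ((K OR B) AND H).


K OR B = 0|1 = 1
1 AND 1 = 1

1


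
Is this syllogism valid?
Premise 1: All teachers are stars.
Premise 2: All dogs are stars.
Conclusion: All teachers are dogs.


Premise 1: All teachers are stars.
Premise 2: All dogs are stars.
Conclusion: All teachers are dogs.
Fallacy: undistributed middle. stars is predicate in both.
Counterexample: teachers and dogs could be disjoint subsets of stars.

Invalid


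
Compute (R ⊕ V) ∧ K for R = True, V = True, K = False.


R = True, V = True, K = False
Step 1: R ⊕ V = True XOR True = False
Step 2: False ∧ K = False AND False = False
XOR true when exactly one of R,V is true; then AND with K.

False


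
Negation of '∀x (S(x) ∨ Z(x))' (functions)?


Original: ∀x (S(x) ∨ Z(x))
Rule: ¬∀→∃, ¬∃→∀, negate predicate.
Negation: ∃x (¬S(x) ∧ ¬Z(x))

∃x (¬S(x) ∧ ¬Z(x))


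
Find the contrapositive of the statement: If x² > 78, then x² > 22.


Original: If x² > 78, then x² > 22
Contrapositive: If ¬Q, then ¬P
Negate Q: not (x² > 22)
Negate P: not (x² > 78)

If not (x² > 22), then not (x² > 78).


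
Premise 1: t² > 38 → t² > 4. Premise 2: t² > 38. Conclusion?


Modus ponens: P → Q, P ⊢ Q
P: t² > 38
Q: t² > 4
We have P → Q and P is true.
By modus ponens, Q must be true.

t² > 4


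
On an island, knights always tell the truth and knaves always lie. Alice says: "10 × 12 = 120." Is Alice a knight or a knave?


Statement: "10 × 12 = 120."
Actual: 10 × 12 = 120
Claimed: 120
Statement is TRUE → Alice tells the truth → Knight

Knight


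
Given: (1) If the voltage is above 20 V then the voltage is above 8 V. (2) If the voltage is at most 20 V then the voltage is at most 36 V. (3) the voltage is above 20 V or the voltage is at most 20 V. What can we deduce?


Constructive dilemma: (P → Q) ∧ (R → S), P ∨ R ⊢ Q ∨ S
Premise 1: the voltage is above 20 V → the voltage is above 8 V
Premise 2: the voltage is at most 20 V → the voltage is at most 36 V
Premise 3: the voltage is above 20 V ∨ the voltage is at most 20 V
Case 1: Assuming the voltage is above 20 V, then by Premise 1, the voltage is above 8 V.
Case 2: Assuming the voltage is at most 20 V, then by Premise 2, the voltage is at most 36 V.
Since one of the voltage is above 20 V or the voltage is at most 20 V must hold, we get the voltage is above 8 V or the voltage is at most 36 V.

The voltage is above 8 V or the voltage is at most 36 V.


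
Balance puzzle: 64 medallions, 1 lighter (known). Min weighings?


Each weighing has 3 outcomes (left heavy / balance / right heavy), so k weighings distinguish at most 3^k cases; splitting into three near-equal groups achieves this.
Need 3^k ≥ 64: 3^3 = 27 < 64 ≤ 3^4 = 81
k = ⌈log₃(64)⌉ = 4

4


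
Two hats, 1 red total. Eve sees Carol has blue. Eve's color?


Total red = 1, Carol = blue
Red accounted for: 0
Remaining for Eve: 1
Eve's hat is red.

red


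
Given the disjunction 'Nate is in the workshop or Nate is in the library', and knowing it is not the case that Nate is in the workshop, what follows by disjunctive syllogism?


Disjunctive syllogism: P ∨ Q, ¬P ⊢ Q
Disjunction: Nate is in the workshop ∨ Nate is in the library
We know it is not the case that Nate is in the workshop.
By disjunctive syllogism, the other disjunct must be true.

Nate is in the library


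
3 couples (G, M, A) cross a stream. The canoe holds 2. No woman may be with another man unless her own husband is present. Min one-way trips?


Label couples G, M, A (H = husband, W = wife).
Counting alone: 6 people, the canoe carries 2 and someone must bring it back, so each round trip nets at most +1 on the far side until the last crossing → at least 9 trips. The jealousy constraint makes 9 impossible; the shortest valid schedule has 11:
1. WG+WM →  (far: WG,WM; near: HG,HM,HA,WA)
2. WG ←       (far: WM; near: HG,HM,HA,WG,WA)
3. WG+WA →  (far: WG,WM,WA; near: HG,HM,HA)
4. WG ←       (far: WM,WA; near: HG,HM,HA,WG)
5. HM+HA →  (far: HM,WM,HA,WA; near: HG,WG)
6. HM+WM ←  (far: HA,WA; near: HG,WG,HM,WM)
7. HG+HM →  (far: HG,HM,HA,WA; near: WG,WM)
8. WA ←       (far: HG,HM,HA; near: WG,WM,WA)
9. WG+WM →  (far: HG,WG,HM,WM,HA; near: WA)
10. HA ←      (far: HG,WG,HM,WM; near: HA,WA)
11. HA+WA → (far: all six; near: empty)
In every state each wife is either with her husband or with no other man.
Minimum trips = 11

11


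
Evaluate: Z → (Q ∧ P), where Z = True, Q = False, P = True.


Z = True, Q = False, P = True
Step 1: Q ∧ P = False AND True = False
Step 2: Z → (False): false only when Z=True and consequent=False.
Result: False

False


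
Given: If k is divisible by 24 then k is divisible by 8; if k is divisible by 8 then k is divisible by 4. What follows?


Hypothetical syllogism: P → Q, Q → R ⊢ P → R
Premise 1: k is divisible by 24 → k is divisible by 8
Premise 2: k is divisible by 8 → k is divisible by 4
Chain the implications: the middle term (k is divisible by 8) links the two.
Conclusion: If k is divisible by 24, then k is divisible by 4.

If k is divisible by 24, then k is divisible by 4.


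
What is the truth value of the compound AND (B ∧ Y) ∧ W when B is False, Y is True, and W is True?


B = False, Y = True, W = True
Step 1: B ∧ Y = False AND True = False
Step 2: False ∧ W = False AND True = False
AND is true only when ALL operands are true.

False


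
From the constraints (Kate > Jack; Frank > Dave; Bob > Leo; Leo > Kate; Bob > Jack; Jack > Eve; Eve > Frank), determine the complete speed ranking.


Constraints: Kate > Jack; Frank > Dave; Bob > Leo; Leo > Kate; Bob > Jack; Jack > Eve; Eve > Frank
Method: at each step, the next-highest is the one remaining person who never appears on the smaller side of a constraint between remaining people.
  Step 1: remaining {Dave, Frank, Bob, Leo, Eve, Jack, Kate}; on the smaller side: {Dave, Frank, Leo, Eve, Jack, Kate} → Bob is next (Bob > Leo; Bob > Jack).
  Step 2: remaining {Dave, Frank, Leo, Eve, Jack, Kate}; on the smaller side: {Dave, Frank, Eve, Jack, Kate} → Leo is next (Leo > Kate).
  Step 3: remaining {Dave, Frank, Eve, Jack, Kate}; on the smaller side: {Dave, Frank, Eve, Jack} → Kate is next (Kate > Jack).
  Step 4: remaining {Dave, Frank, Eve, Jack}; on the smaller side: {Dave, Frank, Eve} → Jack is next (Jack > Eve).
  Step 5: remaining {Dave, Frank, Eve}; on the smaller side: {Dave, Frank} → Eve is next (Eve > Frank).
  Step 6: remaining {Dave, Frank}; on the smaller side: {Dave} → Frank is next (Frank > Dave).
  Step 7: only Dave remains → lowest.
Final ranking (highest to lowest):

Bob > Leo > Kate > Jack > Eve > Frank > Dave


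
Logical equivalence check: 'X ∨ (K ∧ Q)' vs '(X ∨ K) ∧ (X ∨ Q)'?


Expression 1: X ∨ (K ∧ Q)
Expression 2: (X ∨ K) ∧ (X ∨ Q)
Truth table (X K Q | Expr1 Expr2):
  T T T |   T     T
  T T F |   T     T
  T F T |   T     T
  T F F |   T     T
  F T T |   T     T
  F T F |   F     F
  F F T |   F     F
  F F F |   F     F
All 8 rows agree, so the expressions are logically equivalent.

Yes


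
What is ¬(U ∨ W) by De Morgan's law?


De Morgan's law: ¬(P ∨ Q) ≡ ¬P ∧ ¬Q
¬(U ∨ W) = ¬U ∧ ¬W

¬U ∧ ¬W


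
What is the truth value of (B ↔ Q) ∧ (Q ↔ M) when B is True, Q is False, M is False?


B = True, Q = False, M = False
Step 1: B ↔ Q is true when B and Q have the same value. Result: False
Step 2: Q ↔ M is true when Q and M have the same value. Result: True
Step 3: False ∧ True = False

False


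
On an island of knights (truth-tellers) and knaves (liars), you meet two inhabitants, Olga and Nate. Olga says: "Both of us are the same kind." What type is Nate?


Olga says: "Both of us are the same kind."
Case 1: Olga is a Knight (truth-teller)
  Statement is true → they ARE the same → Nate is also a Knight
Case 2: Olga is a Knave (liar)
  Statement is false → they are NOT the same → Nate is a Knight
In both cases, Nate is a Knight.

Knight


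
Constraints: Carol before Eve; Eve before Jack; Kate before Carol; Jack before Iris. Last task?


Constraints: Carol before Eve; Eve before Jack; Kate before Carol; Jack before Iris
The last task can have nothing scheduled after it, so it must never appear on the left of a 'before'.
Tasks appearing before some other task: Carol, Eve, Kate, Jack.
The only task not in that list is Iris → it is last.

Iris


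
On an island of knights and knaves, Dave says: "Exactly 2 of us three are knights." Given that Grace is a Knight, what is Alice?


Dave claims exactly 2 knights among Dave, Grace, Alice.
Given: Grace is a Knight.

Case 1: Dave is a Knight (tells truth)
  Then exactly 2 of the three are knights.
  Counting Dave, Grace: 2 knight(s) so far. Need 0 more → Alice = Knave.
Case 2: Dave is a Knave (lies)
  Then the count is NOT 2.
  If Alice = Knight, count = 2 = 2 → claim would be true, contradicts lie.
  If Alice = Knave, count = 1 ≠ 2 → lie confirmed ✓

Alice is a Knave.

Knave


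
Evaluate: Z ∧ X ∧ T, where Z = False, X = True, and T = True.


Z = False, X = True, T = True
Step 1: Z ∧ X = False AND True = False
Step 2: (False) ∧ T = (False) AND True = False
AND is true only when ALL operands are true.

False


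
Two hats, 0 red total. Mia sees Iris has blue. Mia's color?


Total red = 0, Iris = blue
Red accounted for: 0
Remaining for Mia: 0
Mia's hat is blue.

blue


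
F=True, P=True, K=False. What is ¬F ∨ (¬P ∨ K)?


F = True, P = True, K = False
Expression: ¬F ∨ (¬P ∨ K)
Step 1: ¬P = NOT True = False
Step 2: ¬P ∨ K = False OR False = False
Step 3: ¬F = NOT True = False
Step 4: (False) ∨ (False) = False OR False = False

False


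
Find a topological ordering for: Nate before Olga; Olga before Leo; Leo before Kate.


Constraints: Nate before Olga; Olga before Leo; Leo before Kate
Method: repeatedly schedule the remaining task that has no remaining task required before it.
  Step 1: remaining {Leo, Kate, Olga, Nate}; every task except Nate still has a predecessor pending → schedule Nate.
  Step 2: remaining {Leo, Kate, Olga}; every task except Olga still has a predecessor pending → schedule Olga.
  Step 3: remaining {Leo, Kate}; every task except Leo still has a predecessor pending → schedule Leo.
  Step 4: only Kate remains → schedule Kate.
Resulting order:

Nate → Olga → Leo → Kate


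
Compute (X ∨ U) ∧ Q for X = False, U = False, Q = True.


X = False, U = False, Q = True
Step 1: X ∨ U = False OR False = False
Step 2: False ∧ Q = False AND True = False
OR is true when at least one operand is true; AND requires both.

False


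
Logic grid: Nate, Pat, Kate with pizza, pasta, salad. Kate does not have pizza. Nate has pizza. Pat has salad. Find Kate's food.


From clues:
  Nate → pizza
  Pat → salad
By elimination, Kate gets the remaining.

pasta


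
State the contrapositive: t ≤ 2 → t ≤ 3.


Original: If t ≤ 2, then t ≤ 3
Contrapositive: If ¬Q, then ¬P
Negate Q: not (t ≤ 3)
Negate P: not (t ≤ 2)

If not (t ≤ 3), then not (t ≤ 2).


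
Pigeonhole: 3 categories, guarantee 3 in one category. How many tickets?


Pigeonhole: to guarantee k in one of n categories, need (k-1)×n + 1.
k = 3, n = 3
Minimum = (3-1) × 3 + 1 = 2 × 3 + 1

7


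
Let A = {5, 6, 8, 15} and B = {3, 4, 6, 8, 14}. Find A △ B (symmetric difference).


A = {5, 6, 8, 15}
B = {3, 4, 6, 8, 14}
Operation: symmetric difference
In A only: [5, 15], in B only: [3, 4, 14]

{3, 4, 5, 14, 15}


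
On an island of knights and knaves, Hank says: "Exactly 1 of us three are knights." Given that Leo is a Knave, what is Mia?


Hank claims exactly 1 knights among Hank, Leo, Mia.
Given: Leo is a Knave.

Case 1: Hank is a Knight (tells truth)
  Then exactly 1 of the three are knights.
  Counting Hank, Leo: 1 knight(s) so far. Need 0 more → Mia = Knave.
Case 2: Hank is a Knave (lies)
  Then the count is NOT 1.
  If Mia = Knight, count = 1 = 1 → claim would be true, contradicts lie.
  If Mia = Knave, count = 0 ≠ 1 → lie confirmed ✓

Mia is a Knave.

Knave


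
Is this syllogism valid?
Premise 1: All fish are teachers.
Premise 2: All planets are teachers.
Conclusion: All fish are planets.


Premise 1: All fish are teachers.
Premise 2: All planets are teachers.
Conclusion: All fish are planets.
Fallacy: undistributed middle. teachers is predicate in both.
Counterexample: fish and planets could be disjoint subsets of teachers.

Invalid


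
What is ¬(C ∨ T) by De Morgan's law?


De Morgan's law: ¬(P ∨ Q) ≡ ¬P ∧ ¬Q
¬(C ∨ T) = ¬C ∧ ¬T

¬C ∧ ¬T


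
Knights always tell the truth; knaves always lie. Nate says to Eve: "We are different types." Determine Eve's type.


Nate says: "We are different types."
Case 1: Nate is a Knight (truth-teller)
  Statement is true → they ARE different → Eve is a Knave
Case 2: Nate is a Knave (liar)
  Statement is false → they are NOT different → Eve is a Knave
In both cases, Eve is a Knave.

Knave


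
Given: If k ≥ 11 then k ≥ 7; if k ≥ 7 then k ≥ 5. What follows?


Hypothetical syllogism: P → Q, Q → R ⊢ P → R
Premise 1: k ≥ 11 → k ≥ 7
Premise 2: k ≥ 7 → k ≥ 5
Chain the implications: the middle term (k ≥ 7) links the two.
Conclusion: If k ≥ 11, then k ≥ 5.

If k ≥ 11, then k ≥ 5.


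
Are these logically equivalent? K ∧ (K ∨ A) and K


Expression 1: K ∧ (K ∨ A)
Expression 2: K
Truth table (K A | Expr1 Expr2):
  T T |   T     T
  T F |   T     T
  F T |   F     F
  F F |   F     F
All 4 rows agree, so the expressions are logically equivalent.

Yes


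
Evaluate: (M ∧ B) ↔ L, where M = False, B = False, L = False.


M = False, B = False, L = False
Step 1: M ∧ B = False AND False = False
Step 2: (False) ↔ L: true when both sides have same truth value.
Result: False ↔ False = True

True


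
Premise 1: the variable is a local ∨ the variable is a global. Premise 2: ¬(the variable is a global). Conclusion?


Disjunctive syllogism: P ∨ Q, ¬P ⊢ Q
Disjunction: the variable is a local ∨ the variable is a global
We know it is not the case that the variable is a global.
By disjunctive syllogism, the other disjunct must be true.

The variable is a local


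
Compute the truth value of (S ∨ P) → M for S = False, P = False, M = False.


S = False, P = False, M = False
Step 1: S ∨ P = False OR False = False
Step 2: (False) → M: false only when antecedent=True and M=False.
Result: True

True


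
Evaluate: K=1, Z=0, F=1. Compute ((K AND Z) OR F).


K AND Z = 1&0 = 0
0 OR 1 = 1

1


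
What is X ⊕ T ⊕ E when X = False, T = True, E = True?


X = False, T = True, E = True
Step 1: X ⊕ T = False XOR True = True
Step 2: True ⊕ E = True XOR True = False
XOR is true when an odd number of operands are true.

False


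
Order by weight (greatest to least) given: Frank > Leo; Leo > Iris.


Constraints: Frank > Leo; Leo > Iris
Method: at each step, the next-highest is the one remaining person who never appears on the smaller side of a constraint between remaining people.
  Step 1: remaining {Leo, Frank, Iris}; on the smaller side: {Leo, Iris} → Frank is next (Frank > Leo).
  Step 2: remaining {Leo, Iris}; on the smaller side: {Iris} → Leo is next (Leo > Iris).
  Step 3: only Iris remains → lowest.
Final ranking (highest to lowest):

Frank > Leo > Iris


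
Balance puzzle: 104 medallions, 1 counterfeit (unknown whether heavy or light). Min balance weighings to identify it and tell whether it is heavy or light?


Let n = 104. 208 possibilities (n medallions × lighter/heavier); each weighing has 3 outcomes.
Bound for k weighings: say the first weighing puts j medallions on each pan. If it tips, the 2j weighed medallions remain suspects (each with a known direction) and k-1 weighings give 3^(k-1) outcomes; 3^(k-1) is odd, so 2j ≤ 3^(k-1) - 1. If it balances, the n - 2j unweighed medallions remain with direction unknown: 2(n - 2j) ≤ 3^(k-1) - 1 by the same parity argument. Adding, n ≤ (3^(k-1) - 1) + (3^(k-1) - 1)/2 = (3^k - 3)/2, and the classical three-group strategy achieves this (3 medallions in 2 weighings, 12 in 3, 39 in 4, 120 in 5).
So we need the smallest k with (3^k - 3)/2 ≥ 104.
k = 4: (3^4 - 3)/2 = 39 < 104 ✗
k = 5: (3^5 - 3)/2 = 120 ≥ 104 ✓

5


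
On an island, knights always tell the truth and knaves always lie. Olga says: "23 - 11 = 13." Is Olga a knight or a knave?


Statement: "23 - 11 = 13."
Actual: 23 - 11 = 12
Claimed: 13
Statement is FALSE → Olga lies → Knave

Knave


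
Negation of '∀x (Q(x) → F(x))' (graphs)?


Original: ∀x (Q(x) → F(x))
Rule: ¬∀→∃, ¬∃→∀, negate predicate.
Negation: ∃x (Q(x) ∧ ¬F(x))

∃x (Q(x) ∧ ¬F(x))


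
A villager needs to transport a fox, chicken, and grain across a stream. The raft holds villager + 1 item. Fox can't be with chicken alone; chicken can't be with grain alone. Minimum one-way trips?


1. villager+chicken → 2. villager ← 3. villager+fox → 4. villager+chicken ← 5. villager+grain → 6. villager ← 7. villager+chicken →
Minimum trips = 7

7


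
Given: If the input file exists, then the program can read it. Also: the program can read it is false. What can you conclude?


Modus tollens: P → Q, ¬Q ⊢ ¬P
P: the input file exists
Q: the program can read it
We have P → Q and Q is false.
By modus tollens, P must be false.

It is not the case that the input file exists


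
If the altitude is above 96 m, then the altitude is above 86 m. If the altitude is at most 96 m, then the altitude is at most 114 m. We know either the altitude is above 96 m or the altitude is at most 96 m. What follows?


Constructive dilemma: (P → Q) ∧ (R → S), P ∨ R ⊢ Q ∨ S
Premise 1: the altitude is above 96 m → the altitude is above 86 m
Premise 2: the altitude is at most 96 m → the altitude is at most 114 m
Premise 3: the altitude is above 96 m ∨ the altitude is at most 96 m
Case 1: Assuming the altitude is above 96 m, then by Premise 1, the altitude is above 86 m.
Case 2: Assuming the altitude is at most 96 m, then by Premise 2, the altitude is at most 114 m.
Since one of the altitude is above 96 m or the altitude is at most 96 m must hold, we get the altitude is above 86 m or the altitude is at most 114 m.

The altitude is above 86 m or the altitude is at most 114 m.


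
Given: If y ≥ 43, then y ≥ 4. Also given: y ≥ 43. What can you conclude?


Modus ponens: P → Q, P ⊢ Q
P: y ≥ 43
Q: y ≥ 4
We have P → Q and P is true.
By modus ponens, Q must be true.

y ≥ 4


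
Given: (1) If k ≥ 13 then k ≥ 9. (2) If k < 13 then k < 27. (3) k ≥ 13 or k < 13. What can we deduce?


Constructive dilemma: (P → Q) ∧ (R → S), P ∨ R ⊢ Q ∨ S
Premise 1: k ≥ 13 → k ≥ 9
Premise 2: k < 13 → k < 27
Premise 3: k ≥ 13 ∨ k < 13
Case 1: Assuming k ≥ 13, then by Premise 1, k ≥ 9.
Case 2: Assuming k < 13, then by Premise 2, k < 27.
Since one of k ≥ 13 or k < 13 must hold, we get k ≥ 9 or k < 27.

k ≥ 9 or k < 27.


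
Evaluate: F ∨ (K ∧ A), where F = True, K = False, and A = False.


F = True, K = False, A = False
Step 1: K ∧ A = False AND False = False
Step 2: F ∨ False = True OR False = True
AND evaluated first (higher precedence); then OR applied.

True


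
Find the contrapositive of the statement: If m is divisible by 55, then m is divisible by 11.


Original: If m is divisible by 55, then m is divisible by 11
Contrapositive: If ¬Q, then ¬P
Negate Q: not (m is divisible by 11)
Negate P: not (m is divisible by 55)

If not (m is divisible by 11), then not (m is divisible by 55).


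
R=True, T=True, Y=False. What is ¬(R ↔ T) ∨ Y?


R = True, T = True, Y = False
Expression: ¬(R ↔ T) ∨ Y
Step 1: R ↔ T = (True iff True) = True
Step 2: ¬(R ↔ T) = NOT True = False
Step 3: (False) ∨ Y = False OR False = False

False


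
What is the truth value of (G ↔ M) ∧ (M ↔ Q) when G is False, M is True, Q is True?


G = False, M = True, Q = True
Step 1: G ↔ M is true when G and M have the same value. Result: False
Step 2: M ↔ Q is true when M and Q have the same value. Result: True
Step 3: False ∧ True = False

False


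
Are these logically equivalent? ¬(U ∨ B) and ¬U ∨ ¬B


Expression 1: ¬(U ∨ B)
Expression 2: ¬U ∨ ¬B
Truth table (U B | Expr1 Expr2):
  T T |   F     F
  T F |   F     T   ← differ
  F T |   F     T   ← differ
  F F |   T     T
Counterexample: U=T, B=F gives Expr1 = F but Expr2 = T, so the expressions are NOT logically equivalent.

No


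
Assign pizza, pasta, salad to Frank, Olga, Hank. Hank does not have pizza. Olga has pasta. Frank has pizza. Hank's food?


From clues:
  Olga → pasta
  Frank → pizza
By elimination, Hank gets the remaining.

salad


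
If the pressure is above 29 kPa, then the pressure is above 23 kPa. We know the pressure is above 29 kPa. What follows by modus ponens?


Modus ponens: P → Q, P ⊢ Q
P: the pressure is above 29 kPa
Q: the pressure is above 23 kPa
We have P → Q and P is true.
By modus ponens, Q must be true.

The pressure is above 23 kPa


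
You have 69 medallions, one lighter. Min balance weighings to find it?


Each weighing has 3 outcomes (left heavy / balance / right heavy), so k weighings distinguish at most 3^k cases; splitting into three near-equal groups achieves this.
Need 3^k ≥ 69: 3^3 = 27 < 69 ≤ 3^4 = 81
k = ⌈log₃(69)⌉ = 4

4


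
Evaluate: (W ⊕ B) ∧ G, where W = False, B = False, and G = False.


W = False, B = False, G = False
Step 1: W ⊕ B = False XOR False = False
Step 2: False ∧ G = False AND False = False
XOR true when exactly one of W,B is true; then AND with G.

False


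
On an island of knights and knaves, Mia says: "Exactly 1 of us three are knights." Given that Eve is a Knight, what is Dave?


Mia claims exactly 1 knights among Mia, Eve, Dave.
Given: Eve is a Knight.

Case 1: Mia is a Knight (tells truth)
  Then exactly 1 of the three are knights.
  Counting Mia, Eve: 2 knight(s) so far. Need -1 more → impossible.
Case 2: Mia is a Knave (lies)
  Then the count is NOT 1.
  If Dave = Knave, count = 1 = 1 → claim would be true, contradicts lie.
  If Dave = Knight, count = 2 ≠ 1 → lie confirmed ✓

Dave is a Knight.

Knight


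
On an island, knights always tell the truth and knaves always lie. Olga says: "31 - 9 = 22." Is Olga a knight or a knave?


Statement: "31 - 9 = 22."
Actual: 31 - 9 = 22
Claimed: 22
Statement is TRUE → Olga tells the truth → Knight

Knight


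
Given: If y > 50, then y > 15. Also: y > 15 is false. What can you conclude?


Modus tollens: P → Q, ¬Q ⊢ ¬P
P: y > 50
Q: y > 15
We have P → Q and Q is false.
By modus tollens, P must be false.

It is not the case that y > 50


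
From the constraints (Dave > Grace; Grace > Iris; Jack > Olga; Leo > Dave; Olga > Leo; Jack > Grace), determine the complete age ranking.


Constraints: Dave > Grace; Grace > Iris; Jack > Olga; Leo > Dave; Olga > Leo; Jack > Grace
Method: at each step, the next-highest is the one remaining person who never appears on the smaller side of a constraint between remaining people.
  Step 1: remaining {Dave, Jack, Olga, Grace, Iris, Leo}; on the smaller side: {Dave, Olga, Grace, Iris, Leo} → Jack is next (Jack > Olga; Jack > Grace).
  Step 2: remaining {Dave, Olga, Grace, Iris, Leo}; on the smaller side: {Dave, Grace, Iris, Leo} → Olga is next (Olga > Leo).
  Step 3: remaining {Dave, Grace, Iris, Leo}; on the smaller side: {Dave, Grace, Iris} → Leo is next (Leo > Dave).
  Step 4: remaining {Dave, Grace, Iris}; on the smaller side: {Grace, Iris} → Dave is next (Dave > Grace).
  Step 5: remaining {Grace, Iris}; on the smaller side: {Iris} → Grace is next (Grace > Iris).
  Step 6: only Iris remains → lowest.
Final ranking (highest to lowest):

Jack > Olga > Leo > Dave > Grace > Iris


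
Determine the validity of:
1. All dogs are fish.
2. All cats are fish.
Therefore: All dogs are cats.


Premise 1: All dogs are fish.
Premise 2: All cats are fish.
Conclusion: All dogs are cats.
Fallacy: undistributed middle. fish is predicate in both.
Counterexample: dogs and cats could be disjoint subsets of fish.

Invalid


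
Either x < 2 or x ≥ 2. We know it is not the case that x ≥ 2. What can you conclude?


Disjunctive syllogism: P ∨ Q, ¬P ⊢ Q
Disjunction: x < 2 ∨ x ≥ 2
We know it is not the case that x ≥ 2.
By disjunctive syllogism, the other disjunct must be true.

x < 2


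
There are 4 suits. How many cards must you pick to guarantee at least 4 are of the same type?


Pigeonhole: to guarantee k in one of n categories, need (k-1)×n + 1.
k = 4, n = 4
Minimum = (4-1) × 4 + 1 = 3 × 4 + 1

13


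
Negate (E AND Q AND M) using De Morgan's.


De Morgan's law: ¬(P ∧ Q ∧ R) ≡ ¬P ∨ ¬Q ∨ ¬R
¬(E ∧ Q ∧ M) = ¬E ∨ ¬Q ∨ ¬M

¬E ∨ ¬Q ∨ ¬M


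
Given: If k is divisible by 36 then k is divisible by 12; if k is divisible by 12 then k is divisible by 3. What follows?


Hypothetical syllogism: P → Q, Q → R ⊢ P → R
Premise 1: k is divisible by 36 → k is divisible by 12
Premise 2: k is divisible by 12 → k is divisible by 3
Chain the implications: the middle term (k is divisible by 12) links the two.
Conclusion: If k is divisible by 36, then k is divisible by 3.

If k is divisible by 36, then k is divisible by 3.


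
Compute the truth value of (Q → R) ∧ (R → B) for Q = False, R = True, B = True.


Q = False, R = True, B = True
Step 1: Q → R is false only when Q=True and R=False. Result: True
Step 2: R → B is false only when R=True and B=False. Result: True
Step 3: True ∧ True = True

True


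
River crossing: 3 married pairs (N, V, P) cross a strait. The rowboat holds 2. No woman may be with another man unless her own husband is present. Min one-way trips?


Label couples N, V, P (H = husband, W = wife).
Counting alone: 6 people, the rowboat carries 2 and someone must bring it back, so each round trip nets at most +1 on the far side until the last crossing → at least 9 trips. The jealousy constraint makes 9 impossible; the shortest valid schedule has 11:
1. WN+WV →  (far: WN,WV; near: HN,HV,HP,WP)
2. WN ←       (far: WV; near: HN,HV,HP,WN,WP)
3. WN+WP →  (far: WN,WV,WP; near: HN,HV,HP)
4. WN ←       (far: WV,WP; near: HN,HV,HP,WN)
5. HV+HP →  (far: HV,WV,HP,WP; near: HN,WN)
6. HV+WV ←  (far: HP,WP; near: HN,WN,HV,WV)
7. HN+HV →  (far: HN,HV,HP,WP; near: WN,WV)
8. WP ←       (far: HN,HV,HP; near: WN,WV,WP)
9. WN+WV →  (far: HN,WN,HV,WV,HP; near: WP)
10. HP ←      (far: HN,WN,HV,WV; near: HP,WP)
11. HP+WP → (far: all six; near: empty)
In every state each wife is either with her husband or with no other man.
Minimum trips = 11

11


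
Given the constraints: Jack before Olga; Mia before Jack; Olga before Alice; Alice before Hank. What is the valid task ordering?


Constraints: Jack before Olga; Mia before Jack; Olga before Alice; Alice before Hank
Method: repeatedly schedule the remaining task that has no remaining task required before it.
  Step 1: remaining {Mia, Hank, Jack, Olga, Alice}; every task except Mia still has a predecessor pending → schedule Mia.
  Step 2: remaining {Hank, Jack, Olga, Alice}; every task except Jack still has a predecessor pending → schedule Jack.
  Step 3: remaining {Hank, Olga, Alice}; every task except Olga still has a predecessor pending → schedule Olga.
  Step 4: remaining {Hank, Alice}; every task except Alice still has a predecessor pending → schedule Alice.
  Step 5: only Hank remains → schedule Hank.
Resulting order:

Mia → Jack → Olga → Alice → Hank


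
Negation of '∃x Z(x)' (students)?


Original: ∃x Z(x)
Rule: ¬∀→∃, ¬∃→∀, negate predicate.
Negation: ∀x ¬Z(x)

∀x ¬Z(x)


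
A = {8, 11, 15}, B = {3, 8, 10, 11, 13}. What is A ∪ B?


A = {8, 11, 15}
B = {3, 8, 10, 11, 13}
Operation: union
All elements combined: 3, 8, 10, 11, 13, 15

{3, 8, 10, 11, 13, 15}


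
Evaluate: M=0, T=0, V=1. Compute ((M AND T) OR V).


M AND T = 0&0 = 0
0 OR 1 = 1

1


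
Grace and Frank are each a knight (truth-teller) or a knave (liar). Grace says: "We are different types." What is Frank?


Grace says: "We are different types."
Case 1: Grace is a Knight (truth-teller)
  Statement is true → they ARE different → Frank is a Knave
Case 2: Grace is a Knave (liar)
  Statement is false → they are NOT different → Frank is a Knave
In both cases, Frank is a Knave.

Knave


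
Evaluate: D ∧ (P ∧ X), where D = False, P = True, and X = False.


D = False, P = True, X = False
Step 1: P ∧ X = True AND False = False
Step 2: D ∧ False = False AND False = False
AND is true only when ALL operands are true.

False


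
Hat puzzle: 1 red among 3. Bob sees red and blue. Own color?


Total red = 1, seen red = 1
Own red = 1 - 1 = 0
Bob's hat is blue.

blue


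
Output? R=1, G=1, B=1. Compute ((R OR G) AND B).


R OR G = 1|1 = 1
1 AND 1 = 1

1


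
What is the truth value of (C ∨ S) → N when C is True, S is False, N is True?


C = True, S = False, N = True
Step 1: C ∨ S = True OR False = True
Step 2: (True) → N: false only when antecedent=True and N=False.
Result: True

True


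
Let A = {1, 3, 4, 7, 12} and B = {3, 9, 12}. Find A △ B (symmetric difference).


A = {1, 3, 4, 7, 12}
B = {3, 9, 12}
Operation: symmetric difference
In A only: [1, 4, 7], in B only: [9]

{1, 4, 7, 9}


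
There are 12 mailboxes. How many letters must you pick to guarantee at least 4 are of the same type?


Pigeonhole: to guarantee k in one of n categories, need (k-1)×n + 1.
k = 4, n = 12
Minimum = (4-1) × 12 + 1 = 3 × 12 + 1

37


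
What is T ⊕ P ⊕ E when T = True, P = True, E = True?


T = True, P = True, E = True
Step 1: T ⊕ P = True XOR True = False
Step 2: False ⊕ E = False XOR True = True
XOR is true when an odd number of operands are true.

True


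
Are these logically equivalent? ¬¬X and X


Expression 1: ¬¬X
Expression 2: X
Truth table (X | Expr1 Expr2):
  T |   T     T
  F |   F     F
All 2 rows agree, so the expressions are logically equivalent.

Yes


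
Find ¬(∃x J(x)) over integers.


Original: ∃x J(x)
Rule: ¬∀→∃, ¬∃→∀, negate predicate.
Negation: ∀x ¬J(x)

∀x ¬J(x)


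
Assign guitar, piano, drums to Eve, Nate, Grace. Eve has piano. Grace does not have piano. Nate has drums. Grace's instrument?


From clues:
  Nate → drums
  Eve → piano
By elimination, Grace gets the remaining.

guitar


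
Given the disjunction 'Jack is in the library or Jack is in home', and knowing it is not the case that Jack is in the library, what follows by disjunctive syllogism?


Disjunctive syllogism: P ∨ Q, ¬P ⊢ Q
Disjunction: Jack is in the library ∨ Jack is in home
We know it is not the case that Jack is in the library.
By disjunctive syllogism, the other disjunct must be true.

Jack is in home


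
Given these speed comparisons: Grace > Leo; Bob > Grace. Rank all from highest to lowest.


Constraints: Grace > Leo; Bob > Grace
Method: at each step, the next-highest is the one remaining person who never appears on the smaller side of a constraint between remaining people.
  Step 1: remaining {Bob, Leo, Grace}; on the smaller side: {Leo, Grace} → Bob is next (Bob > Grace).
  Step 2: remaining {Leo, Grace}; on the smaller side: {Leo} → Grace is next (Grace > Leo).
  Step 3: only Leo remains → lowest.
Final ranking (highest to lowest):

Bob > Grace > Leo


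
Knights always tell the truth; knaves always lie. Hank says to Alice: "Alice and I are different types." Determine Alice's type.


Hank says: "Alice and I are different types."
Case 1: Hank is a Knight (truth-teller)
  Statement is true → they ARE different → Alice is a Knave
Case 2: Hank is a Knave (liar)
  Statement is false → they are NOT different → Alice is a Knave
In both cases, Alice is a Knave.

Knave


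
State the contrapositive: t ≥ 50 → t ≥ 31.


Original: If t ≥ 50, then t ≥ 31
Contrapositive: If ¬Q, then ¬P
Negate Q: not (t ≥ 31)
Negate P: not (t ≥ 50)

If not (t ≥ 31), then not (t ≥ 50).


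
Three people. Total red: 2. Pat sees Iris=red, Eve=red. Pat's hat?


Total red = 2, seen red = 2
Own red = 2 - 2 = 0
Pat's hat is blue.

blue


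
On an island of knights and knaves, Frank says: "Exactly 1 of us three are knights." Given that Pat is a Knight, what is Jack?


Frank claims exactly 1 knights among Frank, Pat, Jack.
Given: Pat is a Knight.

Case 1: Frank is a Knight (tells truth)
  Then exactly 1 of the three are knights.
  Counting Frank, Pat: 2 knight(s) so far. Need -1 more → impossible.
Case 2: Frank is a Knave (lies)
  Then the count is NOT 1.
  If Jack = Knave, count = 1 = 1 → claim would be true, contradicts lie.
  If Jack = Knight, count = 2 ≠ 1 → lie confirmed ✓

Jack is a Knight.

Knight


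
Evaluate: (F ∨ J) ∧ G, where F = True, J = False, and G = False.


F = True, J = False, G = False
Step 1: F ∨ J = True OR False = True
Step 2: True ∧ G = True AND False = False
OR is true when at least one operand is true; AND requires both.

False


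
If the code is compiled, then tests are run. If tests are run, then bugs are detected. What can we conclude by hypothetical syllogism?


Hypothetical syllogism: P → Q, Q → R ⊢ P → R
Premise 1: the code is compiled → tests are run
Premise 2: tests are run → bugs are detected
Chain the implications: the middle term (tests are run) links the two.
Conclusion: If the code is compiled, then bugs are detected.

If the code is compiled, then bugs are detected.


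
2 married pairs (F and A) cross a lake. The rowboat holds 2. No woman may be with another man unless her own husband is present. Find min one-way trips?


Label couples F and A.
1. WF+WA → (far: WF,WA; near: HF,HA)
2. WF ←   (far: WA; near: HF,HA,WF)
3. HF+HA → (far: HF,HA,WA; near: WF)
4. HF ←   (far: HA,WA; near: HF,WF)  — HF returns, since WF is alone on near bank
5. HF+WF → (far: all four; near: empty)
Every state respects the constraint.
Minimum trips = 5

5


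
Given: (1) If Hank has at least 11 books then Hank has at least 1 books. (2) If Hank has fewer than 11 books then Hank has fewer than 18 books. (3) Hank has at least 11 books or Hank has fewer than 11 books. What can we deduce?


Constructive dilemma: (P → Q) ∧ (R → S), P ∨ R ⊢ Q ∨ S
Premise 1: Hank has at least 11 books → Hank has at least 1 books
Premise 2: Hank has fewer than 11 books → Hank has fewer than 18 books
Premise 3: Hank has at least 11 books ∨ Hank has fewer than 11 books
Case 1: Assuming Hank has at least 11 books, then by Premise 1, Hank has at least 1 books.
Case 2: Assuming Hank has fewer than 11 books, then by Premise 2, Hank has fewer than 18 books.
Since one of Hank has at least 11 books or Hank has fewer than 11 books must hold, we get Hank has at least 1 books or Hank has fewer than 18 books.

Hank has at least 1 books or Hank has fewer than 18 books.


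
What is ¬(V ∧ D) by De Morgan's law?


De Morgan's law: ¬(P ∧ Q) ≡ ¬P ∨ ¬Q
¬(V ∧ D) = ¬V ∨ ¬D

¬V ∨ ¬D


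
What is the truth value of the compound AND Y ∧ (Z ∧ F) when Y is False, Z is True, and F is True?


Y = False, Z = True, F = True
Step 1: Z ∧ F = True AND True = True
Step 2: Y ∧ True = False AND True = False
AND is true only when ALL operands are true.

False


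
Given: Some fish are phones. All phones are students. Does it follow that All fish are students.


Premise 1: Some fish are phones.
Premise 2: All phones are students.
Conclusion: All fish are students.
Fallacy: illicit minor. The minor term (fish) is distributed in the conclusion ('All fish ...') but undistributed in its premise ('Some fish are phones' doesn't cover all fish).
Only 'Some fish are students' follows, not 'All'.

Invalid


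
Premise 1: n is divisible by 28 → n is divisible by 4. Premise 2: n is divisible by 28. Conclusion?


Modus ponens: P → Q, P ⊢ Q
P: n is divisible by 28
Q: n is divisible by 4
We have P → Q and P is true.
By modus ponens, Q must be true.

n is divisible by 4


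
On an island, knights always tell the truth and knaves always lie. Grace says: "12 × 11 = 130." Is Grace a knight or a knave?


Statement: "12 × 11 = 130."
Actual: 12 × 11 = 132
Claimed: 130
Statement is FALSE → Grace lies → Knave

Knave


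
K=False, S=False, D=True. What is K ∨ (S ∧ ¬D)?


K = False, S = False, D = True
Expression: K ∨ (S ∧ ¬D)
Step 1: ¬D = NOT True = False
Step 2: S ∧ ¬D = False AND False = False
Step 3: K ∨ (False) = False OR False = False

False


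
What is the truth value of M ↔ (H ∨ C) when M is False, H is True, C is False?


M = False, H = True, C = False
Step 1: H ∨ C = True OR False = True
Step 2: M ↔ (True): true when both sides have same truth value.
Result: False ↔ True = False

False


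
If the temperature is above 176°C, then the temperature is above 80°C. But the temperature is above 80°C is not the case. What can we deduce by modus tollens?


Modus tollens: P → Q, ¬Q ⊢ ¬P
P: the temperature is above 176°C
Q: the temperature is above 80°C
We have P → Q and Q is false.
By modus tollens, P must be false.

It is not the case that the temperature is above 176°C


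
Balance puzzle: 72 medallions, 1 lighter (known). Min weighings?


Each weighing has 3 outcomes (left heavy / balance / right heavy), so k weighings distinguish at most 3^k cases; splitting into three near-equal groups achieves this.
Need 3^k ≥ 72: 3^3 = 27 < 72 ≤ 3^4 = 81
k = ⌈log₃(72)⌉ = 4

4


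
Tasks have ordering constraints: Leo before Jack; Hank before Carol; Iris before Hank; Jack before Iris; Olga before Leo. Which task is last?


Constraints: Leo before Jack; Hank before Carol; Iris before Hank; Jack before Iris; Olga before Leo
The last task can have nothing scheduled after it, so it must never appear on the left of a 'before'.
Tasks appearing before some other task: Leo, Hank, Iris, Jack, Olga.
The only task not in that list is Carol → it is last.

Carol


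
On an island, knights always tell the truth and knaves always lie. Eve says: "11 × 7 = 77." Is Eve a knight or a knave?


Statement: "11 × 7 = 77."
Actual: 11 × 7 = 77
Claimed: 77
Statement is TRUE → Eve tells the truth → Knight

Knight
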